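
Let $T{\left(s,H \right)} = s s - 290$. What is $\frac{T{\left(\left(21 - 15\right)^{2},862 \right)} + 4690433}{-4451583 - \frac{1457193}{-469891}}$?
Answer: $- \frac{244940551461}{232417481140} \approx -1.0539$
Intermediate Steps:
$T{\left(s,H \right)} = -290 + s^{2}$ ($T{\left(s,H \right)} = s^{2} - 290 = -290 + s^{2}$)
$\frac{T{\left(\left(21 - 15\right)^{2},862 \right)} + 4690433}{-4451583 - \frac{1457193}{-469891}} = \frac{\left(-290 + \left(\left(21 - 15\right)^{2}\right)^{2}\right) + 4690433}{-4451583 - \frac{1457193}{-469891}} = \frac{\left(-290 + \left(6^{2}\right)^{2}\right) + 4690433}{-4451583 - - \frac{1457193}{469891}} = \frac{\left(-290 + 36^{2}\right) + 4690433}{-4451583 + \frac{1457193}{469891}} = \frac{\left(-290 + 1296\right) + 4690433}{- \frac{2091757330260}{469891}} = \left(1006 + 4690433\right) \left(- \frac{469891}{2091757330260}\right) = 4691439 \left(- \frac{469891}{2091757330260}\right) = - \frac{244940551461}{232417481140}$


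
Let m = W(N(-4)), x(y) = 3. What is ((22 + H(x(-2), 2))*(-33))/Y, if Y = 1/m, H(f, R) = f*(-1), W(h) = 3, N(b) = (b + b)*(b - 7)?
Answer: -1881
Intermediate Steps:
N(b) = 2*b*(-7 + b) (N(b) = (2*b)*(-7 + b) = 2*b*(-7 + b))
H(f, R) = -f
m = 3
Y = ⅓ (Y = 1/3 = ⅓ ≈ 0.33333)
((22 + H(x(-2), 2))*(-33))/Y = ((22 - 1*3)*(-33))/(⅓) = ((22 - 3)*(-33))*3 = (19*(-33))*3 = -627*3 = -1881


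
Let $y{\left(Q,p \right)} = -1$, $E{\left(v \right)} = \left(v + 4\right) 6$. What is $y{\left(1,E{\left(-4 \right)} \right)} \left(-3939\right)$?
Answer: $3939$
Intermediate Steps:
$E{\left(v \right)} = 24 + 6 v$ ($E{\left(v \right)} = \left(4 + v\right) 6 = 24 + 6 v$)
$y{\left(1,E{\left(-4 \right)} \right)} \left(-3939\right) = \left(-1\right) \left(-3939\right) = 3939$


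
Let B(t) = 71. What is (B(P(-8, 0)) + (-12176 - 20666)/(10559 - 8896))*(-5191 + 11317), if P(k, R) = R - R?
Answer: 522125106/1663 ≈ 3.1397e+5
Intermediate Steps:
P(k, R) = 0
(B(P(-8, 0)) + (-12176 - 20666)/(10559 - 8896))*(-5191 + 11317) = (71 + (-12176 - 20666)/(10559 - 8896))*(-5191 + 11317) = (71 - 32842/1663)*6126 = (85231/1663)*6126 = 522125106/1663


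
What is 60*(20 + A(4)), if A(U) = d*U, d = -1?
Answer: 960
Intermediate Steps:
A(U) = -U
60*(20 + A(4)) = 60*(20 - 1*4) = 60*(20 - 4) = 60*16 = 960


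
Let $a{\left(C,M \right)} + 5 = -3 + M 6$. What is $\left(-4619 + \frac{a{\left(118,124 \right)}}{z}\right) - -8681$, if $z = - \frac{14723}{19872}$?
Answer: $\frac{45179034}{14723} \approx 3068.6$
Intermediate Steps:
$z = - \frac{14723}{19872}$ ($z = \left(-14723\right) \frac{1}{19872} = - \frac{14723}{19872} \approx -0.74089$)
$a{\left(C,M \right)} = -8 + 6 M$ ($a{\left(C,M \right)} = -5 + \left(-3 + M 6\right) = -5 + \left(-3 + 6 M\right) = -8 + 6 M$)
$\left(-4619 + \frac{a{\left(118,124 \right)}}{z}\right) - -8681 = \left(-4619 + \frac{-8 + 6 \cdot 124}{- \frac{14723}{19872}}\right) - -8681 = \left(-4619 + \left(-8 + 744\right) \left(- \frac{19872}{14723}\right)\right) + 8681 = \left(-4619 + 736 \left(- \frac{19872}{14723}\right)\right) + 8681 = \left(-4619 - \frac{14625792}{14723}\right) + 8681 = - \frac{82631329}{14723} + 8681 = \frac{45179034}{14723}$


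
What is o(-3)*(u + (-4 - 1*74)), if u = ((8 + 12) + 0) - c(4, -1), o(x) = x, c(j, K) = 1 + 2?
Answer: 183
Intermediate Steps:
c(j, K) = 3
u = 17 (u = ((8 + 12) + 0) - 1*3 = (20 + 0) - 3 = 20 - 3 = 17)
o(-3)*(u + (-4 - 1*74)) = -3*(17 + (-4 - 1*74)) = -3*(17 + (-4 - 74)) = -3*(17 - 78) = -3*(-61) = 183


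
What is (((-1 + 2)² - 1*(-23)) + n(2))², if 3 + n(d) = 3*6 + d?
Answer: 1681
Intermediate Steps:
n(d) = 15 + d (n(d) = -3 + (3*6 + d) = -3 + (18 + d) = 15 + d)
(((-1 + 2)² - 1*(-23)) + n(2))² = (((-1 + 2)² - 1*(-23)) + (15 + 2))² = ((1² + 23) + 17)² = ((1 + 23) + 17)² = (24 + 17)² = 41² = 1681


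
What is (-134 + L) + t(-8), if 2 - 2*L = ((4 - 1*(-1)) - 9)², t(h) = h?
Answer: -149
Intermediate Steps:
L = -7 (L = 1 - ((4 - 1*(-1)) - 9)²/2 = 1 - ((4 + 1) - 9)²/2 = 1 - (5 - 9)²/2 = 1 - ½*(-4)² = 1 - ½*16 = 1 - 8 = -7)
(-134 + L) + t(-8) = (-134 - 7) - 8 = -141 - 8 = -149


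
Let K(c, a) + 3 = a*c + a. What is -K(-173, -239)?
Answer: -41105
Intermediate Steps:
K(c, a) = -3 + a + a*c (K(c, a) = -3 + (a*c + a) = -3 + (a + a*c) = -3 + a + a*c)
-K(-173, -239) = -(-3 - 239 - 239*(-173)) = -(-3 - 239 + 41347) = -1*41105 = -41105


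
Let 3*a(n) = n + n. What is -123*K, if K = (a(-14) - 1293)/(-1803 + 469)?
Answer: -160187/1334 ≈ -120.08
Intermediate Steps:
a(n) = 2*n/3 (a(n) = (n + n)/3 = (2*n)/3 = 2*n/3)
K = 3907/4002 (K = ((⅔)*(-14) - 1293)/(-1803 + 469) = (-28/3 - 1293)/(-1334) = -3907/3*(-1/1334) = 3907/4002 ≈ 0.97626)
-123*K = -123*3907/4002 = -160187/1334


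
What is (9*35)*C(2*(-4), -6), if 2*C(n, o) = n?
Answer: -1260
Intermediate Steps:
C(n, o) = n/2
(9*35)*C(2*(-4), -6) = (9*35)*((2*(-4))/2) = 315*((½)*(-8)) = 315*(-4) = -1260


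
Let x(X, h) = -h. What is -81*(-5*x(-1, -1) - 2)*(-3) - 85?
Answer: -1786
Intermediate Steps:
-81*(-5*x(-1, -1) - 2)*(-3) - 85 = -81*(-(-5)*(-1) - 2)*(-3) - 85 = -81*(-5*1 - 2)*(-3) - 85 = -81*(-5 - 2)*(-3) - 85 = -(-567)*(-3) - 85 = -81*21 - 85 = -1701 - 85 = -1786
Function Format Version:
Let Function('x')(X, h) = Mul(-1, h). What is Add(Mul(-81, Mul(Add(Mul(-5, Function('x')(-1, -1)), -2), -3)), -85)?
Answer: -1786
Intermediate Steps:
Add(Mul(-81, Mul(Add(Mul(-5, Function('x')(-1, -1)), -2), -3)), -85) = Add(Mul(-81, Mul(Add(Mul(-5, Mul(-1, -1)), -2), -3)), -85) = Add(Mul(-81, Mul(Add(Mul(-5, 1), -2), -3)), -85) = Add(Mul(-81, Mul(Add(-5, -2), -3)), -85) = Add(Mul(-81, Mul(-7, -3)), -85) = Add(Mul(-81, 21), -85) = Add(-1701, -85) = -1786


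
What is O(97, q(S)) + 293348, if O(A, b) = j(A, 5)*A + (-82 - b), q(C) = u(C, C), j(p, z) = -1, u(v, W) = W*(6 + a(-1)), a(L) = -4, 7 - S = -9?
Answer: 293137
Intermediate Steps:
S = 16 (S = 7 - 1*(-9) = 7 + 9 = 16)
u(v, W) = 2*W (u(v, W) = W*(6 - 4) = W*2 = 2*W)
q(C) = 2*C
O(A, b) = -82 - A - b (O(A, b) = -A + (-82 - b) = -82 - A - b)
O(97, q(S)) + 293348 = (-82 - 1*97 - 2*16) + 293348 = (-82 - 97 - 1*32) + 293348 = (-82 - 97 - 32) + 293348 = -211 + 293348 = 293137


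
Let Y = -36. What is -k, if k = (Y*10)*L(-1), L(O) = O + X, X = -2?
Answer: -1080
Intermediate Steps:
L(O) = -2 + O (L(O) = O - 2 = -2 + O)
k = 1080 (k = (-36*10)*(-2 - 1) = -360*(-3) = 1080)
-k = -1*1080 = -1080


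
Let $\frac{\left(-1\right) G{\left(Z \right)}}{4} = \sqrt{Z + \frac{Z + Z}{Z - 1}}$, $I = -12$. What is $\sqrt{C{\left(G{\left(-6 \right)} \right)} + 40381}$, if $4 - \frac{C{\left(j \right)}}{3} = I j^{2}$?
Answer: $\frac{\sqrt{1858297}}{7} \approx 194.74$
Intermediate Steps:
$G{\left(Z \right)} = - 4 \sqrt{Z + \frac{2 Z}{-1 + Z}}$ ($G{\left(Z \right)} = - 4 \sqrt{Z + \frac{Z + Z}{Z - 1}} = - 4 \sqrt{Z + \frac{2 Z}{-1 + Z}}$)
$C{\left(j \right)} = 12 + 36 j^{2}$ ($C{\left(j \right)} = 12 - 3 \left(- 12 j^{2}\right) = 12 + 36 j^{2}$)
$\sqrt{C{\left(G{\left(-6 \right)} \right)} + 40381} = \sqrt{\left(12 + 36 \left(- 4 \sqrt{- \frac{6 \left(1 - 6\right)}{-1 - 6}}\right)^{2}\right) + 40381} = \sqrt{\left(12 + 36 \left(- 4 \sqrt{\left(-6\right) \frac{1}{-7} \left(-5\right)}\right)^{2}\right) + 40381} = \sqrt{\left(12 + 36 \left(- 4 \sqrt{\left(-6\right) \left(- \frac{1}{7}\right) \left(-5\right)}\right)^{2}\right) + 40381} = \sqrt{\left(12 + 36 \left(- 4 \sqrt{- \frac{30}{7}}\right)^{2}\right) + 40381} = \sqrt{\left(12 + 36 \left(- 4 \frac{i \sqrt{210}}{7}\right)^{2}\right) + 40381} = \sqrt{\left(12 + 36 \left(- \frac{4 i \sqrt{210}}{7}\right)^{2}\right) + 40381} = \sqrt{\left(12 + 36 \left(- \frac{480}{7}\right)\right) + 40381} = \sqrt{\left(12 - \frac{17280}{7}\right) + 40381} = \sqrt{- \frac{17196}{7} + 40381} = \sqrt{\frac{265471}{7}} = \frac{\sqrt{1858297}}{7}$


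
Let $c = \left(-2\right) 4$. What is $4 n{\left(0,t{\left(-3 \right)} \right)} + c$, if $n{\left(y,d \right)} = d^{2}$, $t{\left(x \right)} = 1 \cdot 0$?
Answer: $-8$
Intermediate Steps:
$t{\left(x \right)} = 0$
$c = -8$
$4 n{\left(0,t{\left(-3 \right)} \right)} + c = 4 \cdot 0^{2} - 8 = 4 \cdot 0 - 8 = 0 - 8 = -8$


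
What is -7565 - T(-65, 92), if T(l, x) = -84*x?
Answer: 163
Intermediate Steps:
-7565 - T(-65, 92) = -7565 - (-84)*92 = -7565 - 1*(-7728) = -7565 + 7728 = 163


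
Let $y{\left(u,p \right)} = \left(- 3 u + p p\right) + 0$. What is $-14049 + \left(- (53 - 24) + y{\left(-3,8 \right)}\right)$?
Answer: $-14005$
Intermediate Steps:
$y{\left(u,p \right)} = p^{2} - 3 u$ ($y{\left(u,p \right)} = \left(- 3 u + p^{2}\right) + 0 = \left(p^{2} - 3 u\right) + 0 = p^{2} - 3 u$)
$-14049 + \left(- (53 - 24) + y{\left(-3,8 \right)}\right) = -14049 - \left(20 - 64\right) = -14049 + \left(\left(-1\right) 29 + \left(64 + 9\right)\right) = -14049 + \left(-29 + 73\right) = -14049 + 44 = -14005$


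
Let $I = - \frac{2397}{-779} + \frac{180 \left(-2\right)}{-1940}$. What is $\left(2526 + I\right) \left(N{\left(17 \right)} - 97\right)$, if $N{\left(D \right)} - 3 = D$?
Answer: $- \frac{14716137513}{75563} \approx -1.9475 \cdot 10^{5}$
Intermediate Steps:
$N{\left(D \right)} = 3 + D$
$I = \frac{246531}{75563}$ ($I = \left(-2397\right) \left(- \frac{1}{779}\right) - - \frac{18}{97} = \frac{2397}{779} + \frac{18}{97} = \frac{246531}{75563} \approx 3.2626$)
$\left(2526 + I\right) \left(N{\left(17 \right)} - 97\right) = \left(2526 + \frac{246531}{75563}\right) \left(\left(3 + 17\right) - 97\right) = \frac{191118669 \left(20 - 97\right)}{75563} = \frac{191118669}{75563} \left(-77\right) = - \frac{14716137513}{75563}$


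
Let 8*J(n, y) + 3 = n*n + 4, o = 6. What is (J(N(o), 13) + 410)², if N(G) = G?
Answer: 11002489/64 ≈ 1.7191e+5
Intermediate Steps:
J(n, y) = ⅛ + n²/8 (J(n, y) = -3/8 + (n*n + 4)/8 = -3/8 + (n² + 4)/8 = -3/8 + (4 + n²)/8 = -3/8 + (½ + n²/8) = ⅛ + n²/8)
(J(N(o), 13) + 410)² = ((⅛ + (⅛)*6²) + 410)² = ((⅛ + (⅛)*36) + 410)² = ((⅛ + 9/2) + 410)² = (37/8 + 410)² = (3317/8)² = 11002489/64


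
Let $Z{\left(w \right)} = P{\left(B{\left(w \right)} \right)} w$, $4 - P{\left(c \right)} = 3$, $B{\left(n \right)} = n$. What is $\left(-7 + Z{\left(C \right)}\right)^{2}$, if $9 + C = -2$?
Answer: $324$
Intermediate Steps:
$C = -11$ ($C = -9 - 2 = -11$)
$P{\left(c \right)} = 1$ ($P{\left(c \right)} = 4 - 3 = 1$)
$Z{\left(w \right)} = w$ ($Z{\left(w \right)} = 1 w = w$)
$\left(-7 + Z{\left(C \right)}\right)^{2} = \left(-7 - 11\right)^{2} = \left(-18\right)^{2} = 324$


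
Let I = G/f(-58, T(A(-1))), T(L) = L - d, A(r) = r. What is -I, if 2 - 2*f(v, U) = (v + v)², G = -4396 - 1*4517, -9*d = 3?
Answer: -8913/6727 ≈ -1.3250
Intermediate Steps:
d = -⅓ (d = -⅑*3 = -⅓ ≈ -0.33333)
T(L) = ⅓ + L (T(L) = L - 1*(-⅓) = L + ⅓ = ⅓ + L)
G = -8913 (G = -4396 - 4517 = -8913)
f(v, U) = 1 - 2*v² (f(v, U) = 1 - (v + v)²/2 = 1 - 4*v²/2 = 1 - 2*v²)
I = 8913/6727 (I = -8913/(1 - 2*(-58)²) = -8913/(1 - 2*3364) = -8913/(1 - 6728) = -8913/(-6727) = -8913*(-1/6727) = 8913/6727 ≈ 1.3250)
-I = -1*8913/6727 = -8913/6727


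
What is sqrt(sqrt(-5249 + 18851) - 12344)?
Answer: sqrt(-12344 + sqrt(13602)) ≈ 110.58*I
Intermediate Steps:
sqrt(sqrt(-5249 + 18851) - 12344) = sqrt(sqrt(13602) - 12344) = sqrt(-12344 + sqrt(13602))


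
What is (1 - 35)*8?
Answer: -272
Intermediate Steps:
(1 - 35)*8 = -34*8 = -272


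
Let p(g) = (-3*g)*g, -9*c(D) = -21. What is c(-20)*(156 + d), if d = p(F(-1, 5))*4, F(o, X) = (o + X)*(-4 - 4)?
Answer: -28308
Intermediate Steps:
c(D) = 7/3 (c(D) = -⅑*(-21) = 7/3)
F(o, X) = -8*X - 8*o (F(o, X) = (X + o)*(-8) = -8*X - 8*o)
p(g) = -3*g²
d = -12288 (d = -3*(-8*5 - 8*(-1))²*4 = -3*(-40 + 8)²*4 = -3*(-32)²*4 = -3*1024*4 = -3072*4 = -12288)
c(-20)*(156 + d) = 7*(156 - 12288)/3 = (7/3)*(-12132) = -28308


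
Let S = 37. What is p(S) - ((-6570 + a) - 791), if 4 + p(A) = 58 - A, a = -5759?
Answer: 13137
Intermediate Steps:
p(A) = 54 - A (p(A) = -4 + (58 - A) = 54 - A)
p(S) - ((-6570 + a) - 791) = (54 - 1*37) - ((-6570 - 5759) - 791) = (54 - 37) - (-12329 - 791) = 17 - 1*(-13120) = 17 + 13120 = 13137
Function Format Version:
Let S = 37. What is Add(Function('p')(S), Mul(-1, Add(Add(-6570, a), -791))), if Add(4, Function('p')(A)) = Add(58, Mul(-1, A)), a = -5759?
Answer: 13137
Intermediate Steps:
Function('p')(A) = Add(54, Mul(-1, A)) (Function('p')(A) = Add(-4, Add(58, Mul(-1, A))) = Add(54, Mul(-1, A)))
Add(Function('p')(S), Mul(-1, Add(Add(-6570, a), -791))) = Add(Add(54, Mul(-1, 37)), Mul(-1, Add(Add(-6570, -5759), -791))) = Add(Add(54, -37), Mul(-1, Add(-12329, -791))) = Add(17, Mul(-1, -13120)) = Add(17, 13120) = 13137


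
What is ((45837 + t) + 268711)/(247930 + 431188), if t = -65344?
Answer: 124602/339559 ≈ 0.36695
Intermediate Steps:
((45837 + t) + 268711)/(247930 + 431188) = ((45837 - 65344) + 268711)/(247930 + 431188) = (-19507 + 268711)/679118 = 249204*(1/679118) = 124602/339559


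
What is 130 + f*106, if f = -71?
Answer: -7396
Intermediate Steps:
130 + f*106 = 130 - 71*106 = 130 - 7526 = -7396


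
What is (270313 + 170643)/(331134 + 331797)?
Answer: 440956/662931 ≈ 0.66516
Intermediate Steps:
(270313 + 170643)/(331134 + 331797) = 440956/662931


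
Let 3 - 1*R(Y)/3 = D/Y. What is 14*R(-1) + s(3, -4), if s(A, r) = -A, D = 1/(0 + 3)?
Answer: 137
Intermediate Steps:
D = ⅓ (D = 1/3 = ⅓ ≈ 0.33333)
R(Y) = 9 - 1/Y
14*R(-1) + s(3, -4) = 14*(9 - 1/(-1)) - 1*3 = 14*(9 - 1*(-1)) - 3 = 14*(9 + 1) - 3 = 14*10 - 3 = 140 - 3 = 137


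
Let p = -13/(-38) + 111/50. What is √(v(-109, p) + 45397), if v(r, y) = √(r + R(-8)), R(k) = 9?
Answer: √(45397 + 10*I) ≈ 213.07 + 0.023*I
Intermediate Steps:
p = 1217/475 (p = -13*(-1/38) + 111*(1/50) = 13/38 + 111/50 = 1217/475 ≈ 2.5621)
v(r, y) = √(9 + r) (v(r, y) = √(r + 9) = √(9 + r))
√(v(-109, p) + 45397) = √(√(9 - 109) + 45397) = √(√(-100) + 45397) = √(10*I + 45397) = √(45397 + 10*I)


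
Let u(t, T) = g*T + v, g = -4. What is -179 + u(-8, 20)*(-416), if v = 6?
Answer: 30605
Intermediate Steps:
u(t, T) = 6 - 4*T (u(t, T) = -4*T + 6 = 6 - 4*T)
-179 + u(-8, 20)*(-416) = -179 + (6 - 4*20)*(-416) = -179 + (6 - 80)*(-416) = -179 - 74*(-416) = -179 + 30784 = 30605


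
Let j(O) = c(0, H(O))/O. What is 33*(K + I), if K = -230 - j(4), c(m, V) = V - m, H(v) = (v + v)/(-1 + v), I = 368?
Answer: 4532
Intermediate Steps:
H(v) = 2*v/(-1 + v) (H(v) = (2*v)/(-1 + v) = 2*v/(-1 + v))
j(O) = 2/(-1 + O) (j(O) = (2*O/(-1 + O) - 1*0)/O = (2*O/(-1 + O) + 0)/O = (2*O/(-1 + O))/O = 2/(-1 + O))
K = -692/3 (K = -230 - 2/(-1 + 4) = -230 - 2/3 = -230 - 1*⅔ = -230 - ⅔ = -692/3 ≈ -230.67)
33*(K + I) = 33*(-692/3 + 368) = 33*(412/3) = 4532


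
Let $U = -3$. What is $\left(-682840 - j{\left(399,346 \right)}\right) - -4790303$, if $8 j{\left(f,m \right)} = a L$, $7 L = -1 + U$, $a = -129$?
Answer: $\frac{57504353}{14} \approx 4.1075 \cdot 10^{6}$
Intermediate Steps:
$L = - \frac{4}{7}$ ($L = \frac{-1 - 3}{7} = \frac{1}{7} \left(-4\right) = - \frac{4}{7} \approx -0.57143$)
$j{\left(f,m \right)} = \frac{129}{14}$ ($j{\left(f,m \right)} = \frac{\left(-129\right) \left(- \frac{4}{7}\right)}{8} = \frac{1}{8} \cdot \frac{516}{7} = \frac{129}{14}$)
$\left(-682840 - j{\left(399,346 \right)}\right) - -4790303 = \left(-682840 - \frac{129}{14}\right) - -4790303 = \left(-682840 - \frac{129}{14}\right) + 4790303 = - \frac{9559889}{14} + 4790303 = \frac{57504353}{14}$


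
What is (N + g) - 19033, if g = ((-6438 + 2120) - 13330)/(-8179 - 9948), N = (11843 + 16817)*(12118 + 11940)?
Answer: 12498262836017/18127 ≈ 6.8948e+8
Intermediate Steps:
N = 689502280 (N = 28660*24058 = 689502280)
g = 17648/18127 (g = (-4318 - 13330)/(-18127) = -17648*(-1/18127) = 17648/18127 ≈ 0.97358)
(N + g) - 19033 = (689502280 + 17648/18127) - 19033 = 12498607847208/18127 - 19033 = 12498262836017/18127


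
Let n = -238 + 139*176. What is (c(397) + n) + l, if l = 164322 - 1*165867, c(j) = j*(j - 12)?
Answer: 175526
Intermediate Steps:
c(j) = j*(-12 + j)
n = 24226 (n = -238 + 24464 = 24226)
l = -1545 (l = 164322 - 165867 = -1545)
(c(397) + n) + l = (397*(-12 + 397) + 24226) - 1545 = (397*385 + 24226) - 1545 = (152845 + 24226) - 1545 = 177071 - 1545 = 175526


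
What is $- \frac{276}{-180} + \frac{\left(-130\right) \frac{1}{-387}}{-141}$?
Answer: $\frac{417697}{272835} \approx 1.531$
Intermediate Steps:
$- \frac{276}{-180} + \frac{\left(-130\right) \frac{1}{-387}}{-141} = \left(-276\right) \left(- \frac{1}{180}\right) + \left(-130\right) \left(- \frac{1}{387}\right) \left(- \frac{1}{141}\right) = \frac{23}{15} + \frac{130}{387} \left(- \frac{1}{141}\right) = \frac{23}{15} - \frac{130}{54567} = \frac{417697}{272835}$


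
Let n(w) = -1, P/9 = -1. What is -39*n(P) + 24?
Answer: 63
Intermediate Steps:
P = -9 (P = 9*(-1) = -9)
-39*n(P) + 24 = -39*(-1) + 24 = 39 + 24 = 63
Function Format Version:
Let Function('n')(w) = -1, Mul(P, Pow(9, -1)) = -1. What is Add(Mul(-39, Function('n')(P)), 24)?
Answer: 63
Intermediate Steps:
P = -9 (P = Mul(9, -1) = -9)
Add(Mul(-39, Function('n')(P)), 24) = Add(Mul(-39, -1), 24) = Add(39, 24) = 63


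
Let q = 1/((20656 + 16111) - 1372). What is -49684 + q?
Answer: -1758565179/35395 ≈ -49684.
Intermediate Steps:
q = 1/35395 (q = 1/(36767 - 1372) = 1/35395 ≈ 2.8253e-5)
-49684 + q = -49684 + 1/35395 = -1758565179/35395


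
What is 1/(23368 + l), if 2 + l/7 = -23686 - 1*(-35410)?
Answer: 1/105422 ≈ 9.4857e-6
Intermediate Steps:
l = 82054 (l = -14 + 7*(-23686 - 1*(-35410)) = -14 + 7*(-23686 + 35410) = -14 + 7*11724 = -14 + 82068 = 82054)
1/(23368 + l) = 1/(23368 + 82054) = 1/105422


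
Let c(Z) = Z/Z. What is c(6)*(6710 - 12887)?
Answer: -6177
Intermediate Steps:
c(Z) = 1
c(6)*(6710 - 12887) = 1*(6710 - 12887) = 1*(-6177) = -6177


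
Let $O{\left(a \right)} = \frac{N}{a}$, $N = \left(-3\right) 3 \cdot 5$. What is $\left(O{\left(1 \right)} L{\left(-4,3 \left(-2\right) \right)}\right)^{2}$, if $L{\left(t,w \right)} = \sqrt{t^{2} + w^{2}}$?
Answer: $105300$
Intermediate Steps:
$N = -45$ ($N = \left(-9\right) 5 = -45$)
$O{\left(a \right)} = - \frac{45}{a}$
$\left(O{\left(1 \right)} L{\left(-4,3 \left(-2\right) \right)}\right)^{2} = \left(- \frac{45}{1} \sqrt{\left(-4\right)^{2} + \left(3 \left(-2\right)\right)^{2}}\right)^{2} = \left(\left(-45\right) 1 \sqrt{16 + \left(-6\right)^{2}}\right)^{2} = \left(- 45 \sqrt{16 + 36}\right)^{2} = \left(- 45 \sqrt{52}\right)^{2} = \left(- 45 \cdot 2 \sqrt{13}\right)^{2} = \left(- 90 \sqrt{13}\right)^{2} = 105300$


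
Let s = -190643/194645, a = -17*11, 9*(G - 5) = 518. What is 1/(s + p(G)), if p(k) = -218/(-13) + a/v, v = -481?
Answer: 93624245/1514705902 ≈ 0.061810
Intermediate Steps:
G = 563/9 (G = 5 + (⅑)*518 = 5 + 518/9 = 563/9 ≈ 62.556)
a = -187
p(k) = 8253/481 (p(k) = -218/(-13) - 187/(-481) = -218*(-1/13) - 187*(-1/481) = 218/13 + 187/481 = 8253/481)
s = -190643/194645 (s = -190643*1/194645 = -190643/194645 ≈ -0.97944)
1/(s + p(G)) = 1/(-190643/194645 + 8253/481) = 1/(1514705902/93624245) = 93624245/1514705902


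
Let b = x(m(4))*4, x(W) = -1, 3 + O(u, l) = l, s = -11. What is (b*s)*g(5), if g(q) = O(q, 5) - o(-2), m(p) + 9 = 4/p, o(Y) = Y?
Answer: 176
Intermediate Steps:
O(u, l) = -3 + l
m(p) = -9 + 4/p
g(q) = 4 (g(q) = (-3 + 5) - 1*(-2) = 2 + 2 = 4)
b = -4 (b = -1*4 = -4)
(b*s)*g(5) = -4*(-11)*4 = 44*4 = 176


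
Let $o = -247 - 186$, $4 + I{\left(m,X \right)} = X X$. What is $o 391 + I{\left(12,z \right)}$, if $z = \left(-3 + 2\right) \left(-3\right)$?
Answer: $-169298$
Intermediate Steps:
$z = 3$ ($z = \left(-1\right) \left(-3\right) = 3$)
$I{\left(m,X \right)} = -4 + X^{2}$ ($I{\left(m,X \right)} = -4 + X X = -4 + X^{2}$)
$o = -433$ ($o = -247 - 186 = -433$)
$o 391 + I{\left(12,z \right)} = \left(-433\right) 391 - \left(4 - 3^{2}\right) = -169303 + \left(-4 + 9\right) = -169303 + 5 = -169298$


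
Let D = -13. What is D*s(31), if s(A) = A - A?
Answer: 0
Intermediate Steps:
s(A) = 0
D*s(31) = -13*0 = 0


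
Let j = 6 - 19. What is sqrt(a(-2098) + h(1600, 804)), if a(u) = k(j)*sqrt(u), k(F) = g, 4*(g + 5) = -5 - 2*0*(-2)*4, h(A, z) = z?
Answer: sqrt(3216 - 25*I*sqrt(2098))/2 ≈ 28.788 - 4.9722*I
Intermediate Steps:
g = -25/4 (g = -5 + (-5 - 2*0*(-2)*4)/4 = -5 + (-5 - 0*4)/4 = -5 + (-5 - 2*0)/4 = -5 + (-5 + 0)/4 = -5 + (1/4)*(-5) = -5 - 5/4 = -25/4 ≈ -6.2500)
j = -13
k(F) = -25/4
a(u) = -25*sqrt(u)/4
sqrt(a(-2098) + h(1600, 804)) = sqrt(-25*I*sqrt(2098)/4 + 804) = sqrt(804 - 25*I*sqrt(2098)/4)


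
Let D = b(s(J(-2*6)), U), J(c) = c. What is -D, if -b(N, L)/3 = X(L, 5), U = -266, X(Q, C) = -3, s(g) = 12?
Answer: -9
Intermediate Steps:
b(N, L) = 9 (b(N, L) = -3*(-3) = 9)
D = 9
-D = -1*9 = -9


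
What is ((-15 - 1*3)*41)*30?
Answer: -22140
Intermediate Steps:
((-15 - 1*3)*41)*30 = ((-15 - 3)*41)*30 = -18*41*30 = -738*30 = -22140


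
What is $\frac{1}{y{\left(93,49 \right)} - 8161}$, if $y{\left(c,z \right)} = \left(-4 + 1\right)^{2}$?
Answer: $- \frac{1}{8152} \approx -0.00012267$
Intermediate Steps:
$y{\left(c,z \right)} = 9$ ($y{\left(c,z \right)} = \left(-3\right)^{2} = 9$)
$\frac{1}{y{\left(93,49 \right)} - 8161} = \frac{1}{9 - 8161} = \frac{1}{-8152} = - \frac{1}{8152}$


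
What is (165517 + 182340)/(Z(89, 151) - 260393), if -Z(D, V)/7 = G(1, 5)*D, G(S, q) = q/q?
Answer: -347857/261016 ≈ -1.3327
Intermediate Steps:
G(S, q) = 1
Z(D, V) = -7*D
(165517 + 182340)/(Z(89, 151) - 260393) = (165517 + 182340)/(-7*89 - 260393) = 347857/(-623 - 260393) = 347857/(-261016) = 347857*(-1/261016) = -347857/261016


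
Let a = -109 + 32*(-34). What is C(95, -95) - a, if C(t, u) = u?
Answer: 1102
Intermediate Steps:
a = -1197 (a = -109 - 1088 = -1197)
C(95, -95) - a = -95 - 1*(-1197) = -95 + 1197 = 1102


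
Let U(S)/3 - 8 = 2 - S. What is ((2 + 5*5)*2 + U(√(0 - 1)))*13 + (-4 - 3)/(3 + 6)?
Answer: 9821/9 - 39*I ≈ 1091.2 - 39.0*I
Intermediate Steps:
U(S) = 30 - 3*S (U(S) = 24 + 3*(2 - S) = 24 + (6 - 3*S) = 30 - 3*S)
((2 + 5*5)*2 + U(√(0 - 1)))*13 + (-4 - 3)/(3 + 6) = ((2 + 5*5)*2 + (30 - 3*√(0 - 1)))*13 + (-4 - 3)/(3 + 6) = ((2 + 25)*2 + (30 - 3*I))*13 - 7/9 = (27*2 + (30 - 3*I))*13 - 7*⅑ = (54 + (30 - 3*I))*13 - 7/9 = (84 - 3*I)*13 - 7/9 = (1092 - 39*I) - 7/9 = 9821/9 - 39*I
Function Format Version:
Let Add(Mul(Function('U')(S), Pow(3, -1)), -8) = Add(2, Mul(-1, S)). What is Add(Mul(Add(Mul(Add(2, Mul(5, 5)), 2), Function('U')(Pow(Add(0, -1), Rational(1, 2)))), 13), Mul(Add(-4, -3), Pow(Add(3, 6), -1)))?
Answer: Add(Rational(9821, 9), Mul(-39, I)) ≈ Add(1091.2, Mul(-39.000, I))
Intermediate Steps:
Function('U')(S) = Add(30, Mul(-3, S)) (Function('U')(S) = Add(24, Mul(3, Add(2, Mul(-1, S)))) = Add(24, Add(6, Mul(-3, S))) = Add(30, Mul(-3, S)))
Add(Mul(Add(Mul(Add(2, Mul(5, 5)), 2), Function('U')(Pow(Add(0, -1), Rational(1, 2)))), 13), Mul(Add(-4, -3), Pow(Add(3, 6), -1))) = Add(Mul(Add(Mul(Add(2, Mul(5, 5)), 2), Add(30, Mul(-3, Pow(Add(0, -1), Rational(1, 2))))), 13), Mul(Add(-4, -3), Pow(Add(3, 6), -1))) = Add(Mul(Add(Mul(Add(2, 25), 2), Add(30, Mul(-3, Pow(-1, Rational(1, 2))))), 13), Mul(-7, Pow(9, -1))) = Add(Mul(Add(Mul(27, 2), Add(30, Mul(-3, I))), 13), Mul(-7, Rational(1, 9))) = Add(Mul(Add(54, Add(30, Mul(-3, I))), 13), Rational(-7, 9)) = Add(Mul(Add(84, Mul(-3, I)), 13), Rational(-7, 9)) = Add(Add(1092, Mul(-39, I)), Rational(-7, 9)) = Add(Rational(9821, 9), Mul(-39, I))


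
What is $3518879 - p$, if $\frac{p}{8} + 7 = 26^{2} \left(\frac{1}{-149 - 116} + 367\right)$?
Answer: $\frac{406568143}{265} \approx 1.5342 \cdot 10^{6}$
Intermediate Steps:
$p = \frac{525934792}{265}$ ($p = -56 + 8 \cdot 26^{2} \left(\frac{1}{-149 - 116} + 367\right) = -56 + 8 \cdot 676 \left(\frac{1}{-265} + 367\right) = -56 + 8 \cdot 676 \left(- \frac{1}{265} + 367\right) = -56 + 8 \cdot 676 \cdot \frac{97254}{265} = -56 + 8 \cdot \frac{65743704}{265} = -56 + \frac{525949632}{265} = \frac{525934792}{265} \approx 1.9847 \cdot 10^{6}$)
$3518879 - p = 3518879 - \frac{525934792}{265} = \frac{406568143}{265}$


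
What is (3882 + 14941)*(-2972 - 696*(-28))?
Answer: 310880668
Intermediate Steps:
(3882 + 14941)*(-2972 - 696*(-28)) = 18823*(-2972 + 19488) = 18823*16516 = 310880668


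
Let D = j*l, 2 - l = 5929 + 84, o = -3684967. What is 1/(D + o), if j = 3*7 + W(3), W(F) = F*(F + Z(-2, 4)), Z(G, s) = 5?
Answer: -1/3955462 ≈ -2.5281e-7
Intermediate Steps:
W(F) = F*(5 + F) (W(F) = F*(F + 5) = F*(5 + F))
l = -6011 (l = 2 - (5929 + 84) = 2 - 1*6013 = 2 - 6013 = -6011)
j = 45 (j = 3*7 + 3*(5 + 3) = 21 + 3*8 = 21 + 24 = 45)
D = -270495 (D = 45*(-6011) = -270495)
1/(D + o) = 1/(-270495 - 3684967) = 1/(-3955462) = -1/3955462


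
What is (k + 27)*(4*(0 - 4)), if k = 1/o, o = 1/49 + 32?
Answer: -678592/1569 ≈ -432.50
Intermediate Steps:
o = 1569/49 (o = 1/49 + 32 = 1569/49 ≈ 32.020)
k = 49/1569 (k = 1/(1569/49) = 49/1569 ≈ 0.031230)
(k + 27)*(4*(0 - 4)) = (49/1569 + 27)*(4*(0 - 4)) = 42412*(4*(-4))/1569 = (42412/1569)*(-16) = -678592/1569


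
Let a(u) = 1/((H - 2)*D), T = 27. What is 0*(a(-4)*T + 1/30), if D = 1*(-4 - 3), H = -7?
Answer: 0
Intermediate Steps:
D = -7 (D = 1*(-7) = -7)
a(u) = 1/63 (a(u) = 1/(-7 - 2*(-7)) = -⅐/(-9) = -⅑*(-⅐) = 1/63)
0*(a(-4)*T + 1/30) = 0*((1/63)*27 + 1/30) = 0*(3/7 + 1/30) = 0*(97/210) = 0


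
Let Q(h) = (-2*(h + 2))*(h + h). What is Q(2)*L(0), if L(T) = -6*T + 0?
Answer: 0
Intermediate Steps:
L(T) = -6*T
Q(h) = 2*h*(-4 - 2*h) (Q(h) = (-2*(2 + h))*(2*h) = (-4 - 2*h)*(2*h) = 2*h*(-4 - 2*h))
Q(2)*L(0) = (-4*2*(2 + 2))*(-6*0) = -4*2*4*0 = -32*0 = 0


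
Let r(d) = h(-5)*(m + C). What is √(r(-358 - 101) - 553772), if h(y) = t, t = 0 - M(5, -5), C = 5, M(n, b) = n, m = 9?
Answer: 3*I*√61538 ≈ 744.21*I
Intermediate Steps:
t = -5 (t = 0 - 1*5 = 0 - 5 = -5)
h(y) = -5
r(d) = -70 (r(d) = -5*(9 + 5) = -5*14 = -70)
√(r(-358 - 101) - 553772) = √(-70 - 553772) = √(-553842) = 3*I*√61538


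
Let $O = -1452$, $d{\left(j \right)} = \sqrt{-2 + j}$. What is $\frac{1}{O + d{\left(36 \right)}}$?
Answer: $- \frac{726}{1054135} - \frac{\sqrt{34}}{2108270} \approx -0.00069148$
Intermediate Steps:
$\frac{1}{O + d{\left(36 \right)}} = \frac{1}{-1452 + \sqrt{-2 + 36}} = \frac{1}{-1452 + \sqrt{34}}$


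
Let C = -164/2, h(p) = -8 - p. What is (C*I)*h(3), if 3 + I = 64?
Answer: 55022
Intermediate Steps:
I = 61 (I = -3 + 64 = 61)
C = -82 (C = -164*½ = -82)
(C*I)*h(3) = (-82*61)*(-8 - 1*3) = -5002*(-8 - 3) = -5002*(-11) = 55022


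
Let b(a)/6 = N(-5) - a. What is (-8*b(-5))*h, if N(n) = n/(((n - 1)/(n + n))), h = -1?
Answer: -160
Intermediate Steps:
N(n) = 2*n²/(-1 + n) (N(n) = n/(((-1 + n)/((2*n)))) = n/(((-1 + n)*(1/(2*n)))) = n/(((-1 + n)/(2*n))) = n*(2*n/(-1 + n)) = 2*n²/(-1 + n))
b(a) = -50 - 6*a (b(a) = 6*(2*(-5)²/(-1 - 5) - a) = 6*(2*25/(-6) - a) = 6*(2*25*(-⅙) - a) = 6*(-25/3 - a) = -50 - 6*a)
(-8*b(-5))*h = -8*(-50 - 6*(-5))*(-1) = -8*(-50 + 30)*(-1) = -8*(-20)*(-1) = 160*(-1) = -160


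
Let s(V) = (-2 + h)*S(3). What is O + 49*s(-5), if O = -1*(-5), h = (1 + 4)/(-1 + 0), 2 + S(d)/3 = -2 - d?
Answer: 7208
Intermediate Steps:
S(d) = -12 - 3*d (S(d) = -6 + 3*(-2 - d) = -6 + (-6 - 3*d) = -12 - 3*d)
h = -5 (h = 5/(-1) = 5*(-1) = -5)
O = 5
s(V) = 147 (s(V) = (-2 - 5)*(-12 - 3*3) = -7*(-12 - 9) = -7*(-21) = 147)
O + 49*s(-5) = 5 + 49*147 = 5 + 7203 = 7208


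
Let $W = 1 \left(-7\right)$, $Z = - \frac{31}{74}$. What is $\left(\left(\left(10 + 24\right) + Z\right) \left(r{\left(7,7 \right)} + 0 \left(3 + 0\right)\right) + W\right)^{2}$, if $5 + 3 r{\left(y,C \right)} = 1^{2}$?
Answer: $\frac{33028009}{12321} \approx 2680.6$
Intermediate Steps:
$r{\left(y,C \right)} = - \frac{4}{3}$ ($r{\left(y,C \right)} = - \frac{5}{3} + \frac{1^{2}}{3} = - \frac{5}{3} + \frac{1}{3} \cdot 1 = - \frac{5}{3} + \frac{1}{3} = - \frac{4}{3}$)
$Z = - \frac{31}{74}$ ($Z = \left(-31\right) \frac{1}{74} = - \frac{31}{74} \approx -0.41892$)
$W = -7$
$\left(\left(\left(10 + 24\right) + Z\right) \left(r{\left(7,7 \right)} + 0 \left(3 + 0\right)\right) + W\right)^{2} = \left(\left(\left(10 + 24\right) - \frac{31}{74}\right) \left(- \frac{4}{3} + 0 \left(3 + 0\right)\right) - 7\right)^{2} = \left(\left(34 - \frac{31}{74}\right) \left(- \frac{4}{3} + 0 \cdot 3\right) - 7\right)^{2} = \left(\frac{2485 \left(- \frac{4}{3} + 0\right)}{74} - 7\right)^{2} = \left(\frac{2485}{74} \left(- \frac{4}{3}\right) - 7\right)^{2} = \left(- \frac{4970}{111} - 7\right)^{2} = \left(- \frac{5747}{111}\right)^{2} = \frac{33028009}{12321}$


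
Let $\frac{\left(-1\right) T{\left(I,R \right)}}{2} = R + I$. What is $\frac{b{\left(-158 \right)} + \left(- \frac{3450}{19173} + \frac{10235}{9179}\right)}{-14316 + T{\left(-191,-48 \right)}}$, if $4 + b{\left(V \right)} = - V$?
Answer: $- \frac{9088956341}{811778441782} \approx -0.011196$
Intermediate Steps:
$T{\left(I,R \right)} = - 2 I - 2 R$ ($T{\left(I,R \right)} = - 2 \left(R + I\right) = - 2 \left(I + R\right) = - 2 I - 2 R$)
$b{\left(V \right)} = -4 - V$
$\frac{b{\left(-158 \right)} + \left(- \frac{3450}{19173} + \frac{10235}{9179}\right)}{-14316 + T{\left(-191,-48 \right)}} = \frac{\left(-4 - -158\right) + \left(- \frac{3450}{19173} + \frac{10235}{9179}\right)}{-14316 - -478} = \frac{\left(-4 + 158\right) + \left(\left(-3450\right) \frac{1}{19173} + 10235 \cdot \frac{1}{9179}\right)}{-14316 + \left(382 + 96\right)} = \frac{154 + \left(- \frac{1150}{6391} + \frac{10235}{9179}\right)}{-14316 + 478} = \frac{154 + \frac{54856035}{58662989}}{-13838} = \frac{9088956341}{58662989} \left(- \frac{1}{13838}\right) = - \frac{9088956341}{811778441782}$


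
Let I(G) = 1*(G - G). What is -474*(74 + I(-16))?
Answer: -35076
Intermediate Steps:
I(G) = 0 (I(G) = 1*0 = 0)
-474*(74 + I(-16)) = -474*(74 + 0) = -474*74 = -35076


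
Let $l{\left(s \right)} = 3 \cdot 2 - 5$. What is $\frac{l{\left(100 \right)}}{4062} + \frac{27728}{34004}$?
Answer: $\frac{28166285}{34531062} \approx 0.81568$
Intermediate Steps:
$l{\left(s \right)} = 1$ ($l{\left(s \right)} = 6 - 5 = 1$)
$\frac{l{\left(100 \right)}}{4062} + \frac{27728}{34004} = 1 \cdot \frac{1}{4062} + \frac{27728}{34004} = 1 \cdot \frac{1}{4062} + 27728 \cdot \frac{1}{34004} = \frac{1}{4062} + \frac{6932}{8501} = \frac{28166285}{34531062}$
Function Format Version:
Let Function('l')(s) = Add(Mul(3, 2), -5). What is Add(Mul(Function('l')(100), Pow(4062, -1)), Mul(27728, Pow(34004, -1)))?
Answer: Rational(28166285, 34531062) ≈ 0.81568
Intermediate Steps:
Function('l')(s) = 1 (Function('l')(s) = Add(6, -5) = 1)
Add(Mul(Function('l')(100), Pow(4062, -1)), Mul(27728, Pow(34004, -1))) = Add(Mul(1, Pow(4062, -1)), Mul(27728, Pow(34004, -1))) = Add(Mul(1, Rational(1, 4062)), Mul(27728, Rational(1, 34004))) = Add(Rational(1, 4062), Rational(6932, 8501)) = Rational(28166285, 34531062)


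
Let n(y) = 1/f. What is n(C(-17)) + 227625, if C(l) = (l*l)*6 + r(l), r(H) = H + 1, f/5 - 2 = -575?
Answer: 652145624/2865 ≈ 2.2763e+5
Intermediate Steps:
f = -2865 (f = 10 + 5*(-575) = 10 - 2875 = -2865)
r(H) = 1 + H
C(l) = 1 + l + 6*l² (C(l) = (l*l)*6 + (1 + l) = l²*6 + (1 + l) = 6*l² + (1 + l) = 1 + l + 6*l²)
n(y) = -1/2865 (n(y) = 1/(-2865) = -1/2865)
n(C(-17)) + 227625 = -1/2865 + 227625 = 652145624/2865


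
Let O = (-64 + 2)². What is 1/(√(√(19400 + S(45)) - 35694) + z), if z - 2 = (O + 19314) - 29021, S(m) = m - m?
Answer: -1/(5861 - I*√(35694 - 10*√194)) ≈ -0.00017044 - 5.4835e-6*I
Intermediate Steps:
S(m) = 0
O = 3844 (O = (-62)² = 3844)
z = -5861 (z = 2 + ((3844 + 19314) - 29021) = 2 + (23158 - 29021) = 2 - 5863 = -5861)
1/(√(√(19400 + S(45)) - 35694) + z) = 1/(√(√(19400 + 0) - 35694) - 5861) = 1/(√(√19400 - 35694) - 5861) = 1/(√(10*√194 - 35694) - 5861) = 1/(√(-35694 + 10*√194) - 5861) = 1/(-5861 + √(-35694 + 10*√194))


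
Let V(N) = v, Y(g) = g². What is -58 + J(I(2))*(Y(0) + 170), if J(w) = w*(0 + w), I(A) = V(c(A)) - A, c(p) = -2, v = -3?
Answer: 4192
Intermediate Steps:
V(N) = -3
I(A) = -3 - A
J(w) = w² (J(w) = w*w = w²)
-58 + J(I(2))*(Y(0) + 170) = -58 + (-3 - 1*2)²*(0² + 170) = -58 + (-3 - 2)²*(0 + 170) = -58 + (-5)²*170 = -58 + 25*170 = -58 + 4250 = 4192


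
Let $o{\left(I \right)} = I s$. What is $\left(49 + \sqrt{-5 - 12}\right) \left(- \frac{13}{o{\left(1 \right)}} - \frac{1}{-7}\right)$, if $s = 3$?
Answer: $- \frac{616}{3} - \frac{88 i \sqrt{17}}{21} \approx -205.33 - 17.278 i$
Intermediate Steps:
$o{\left(I \right)} = 3 I$ ($o{\left(I \right)} = I 3 = 3 I$)
$\left(49 + \sqrt{-5 - 12}\right) \left(- \frac{13}{o{\left(1 \right)}} - \frac{1}{-7}\right) = \left(49 + \sqrt{-5 - 12}\right) \left(- \frac{13}{3 \cdot 1} - \frac{1}{-7}\right) = \left(49 + \sqrt{-17}\right) \left(- \frac{13}{3} - - \frac{1}{7}\right) = \left(49 + i \sqrt{17}\right) \left(\left(-13\right) \frac{1}{3} + \frac{1}{7}\right) = \left(49 + i \sqrt{17}\right) \left(- \frac{13}{3} + \frac{1}{7}\right) = \left(49 + i \sqrt{17}\right) \left(- \frac{88}{21}\right) = - \frac{616}{3} - \frac{88 i \sqrt{17}}{21}$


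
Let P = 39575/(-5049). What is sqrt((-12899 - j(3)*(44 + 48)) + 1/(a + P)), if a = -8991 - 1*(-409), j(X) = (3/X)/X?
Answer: 2*I*sqrt(54720563066432448549)/130110279 ≈ 113.71*I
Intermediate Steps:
j(X) = 3/X**2
a = -8582 (a = -8991 + 409 = -8582)
P = -39575/5049 (P = 39575*(-1/5049) = -39575/5049 ≈ -7.8382)
sqrt((-12899 - j(3)*(44 + 48)) + 1/(a + P)) = sqrt((-12899 - 3/3**2*(44 + 48)) + 1/(-8582 - 39575/5049)) = sqrt((-12899 - 3*(1/9)*92) + 1/(-43370093/5049)) = sqrt((-12899 - 92/3) - 5049/43370093) = sqrt(-38789/3 - 5049/43370093) = sqrt(-1682282552524/130110279) = 2*I*sqrt(54720563066432448549)/130110279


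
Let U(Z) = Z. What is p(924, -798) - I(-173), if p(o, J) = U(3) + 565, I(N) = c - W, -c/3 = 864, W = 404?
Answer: 3564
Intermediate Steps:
c = -2592 (c = -3*864 = -2592)
I(N) = -2996 (I(N) = -2592 - 1*404 = -2592 - 404 = -2996)
p(o, J) = 568 (p(o, J) = 3 + 565 = 568)
p(924, -798) - I(-173) = 568 - 1*(-2996) = 568 + 2996 = 3564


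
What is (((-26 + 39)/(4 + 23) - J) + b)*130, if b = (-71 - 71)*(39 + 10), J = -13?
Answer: -24375260/27 ≈ -9.0279e+5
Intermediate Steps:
b = -6958 (b = -142*49 = -6958)
(((-26 + 39)/(4 + 23) - J) + b)*130 = (((-26 + 39)/(4 + 23) - 1*(-13)) - 6958)*130 = ((13/27 + 13) - 6958)*130 = (364/27 - 6958)*130 = -187502/27*130 = -24375260/27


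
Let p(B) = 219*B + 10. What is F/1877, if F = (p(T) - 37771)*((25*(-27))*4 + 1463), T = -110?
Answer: 76509687/1877 ≈ 40762.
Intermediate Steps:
p(B) = 10 + 219*B
F = 76509687 (F = ((10 + 219*(-110)) - 37771)*((25*(-27))*4 + 1463) = ((10 - 24090) - 37771)*(-675*4 + 1463) = (-24080 - 37771)*(-2700 + 1463) = -61851*(-1237) = 76509687)
F/1877 = 76509687/1877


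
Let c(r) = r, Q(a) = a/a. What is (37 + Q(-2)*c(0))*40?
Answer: 1480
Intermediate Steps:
Q(a) = 1
(37 + Q(-2)*c(0))*40 = (37 + 1*0)*40 = (37 + 0)*40 = 37*40 = 1480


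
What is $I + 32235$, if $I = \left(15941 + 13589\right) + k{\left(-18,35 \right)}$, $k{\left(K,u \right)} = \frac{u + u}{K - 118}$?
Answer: $\frac{4199985}{68} \approx 61765.0$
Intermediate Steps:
$k{\left(K,u \right)} = \frac{2 u}{-118 + K}$
$I = \frac{2008005}{68}$ ($I = \left(15941 + 13589\right) + 2 \cdot 35 \frac{1}{-118 - 18} = 29530 + 2 \cdot 35 \frac{1}{-136} = 29530 + 2 \cdot 35 \left(- \frac{1}{136}\right) = 29530 - \frac{35}{68} = \frac{2008005}{68} \approx 29530.0$)
$I + 32235 = \frac{2008005}{68} + 32235 = \frac{4199985}{68}$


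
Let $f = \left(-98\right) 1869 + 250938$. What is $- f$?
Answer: $-67776$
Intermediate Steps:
$f = 67776$ ($f = -183162 + 250938 = 67776$)
$- f = \left(-1\right) 67776 = -67776$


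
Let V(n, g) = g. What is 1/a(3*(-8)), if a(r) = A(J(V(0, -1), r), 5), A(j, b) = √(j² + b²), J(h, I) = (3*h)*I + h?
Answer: √5066/5066 ≈ 0.014050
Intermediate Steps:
J(h, I) = h + 3*I*h (J(h, I) = 3*I*h + h = h + 3*I*h)
A(j, b) = √(b² + j²)
a(r) = √(25 + (-1 - 3*r)²) (a(r) = √(5² + (-(1 + 3*r))²) = √(25 + (-1 - 3*r)²))
1/a(3*(-8)) = 1/(√(25 + (1 + 3*(3*(-8)))²)) = 1/(√(25 + (1 + 3*(-24))²)) = 1/(√(25 + (1 - 72)²)) = 1/(√(25 + (-71)²)) = 1/(√(25 + 5041)) = 1/(√5066) = √5066/5066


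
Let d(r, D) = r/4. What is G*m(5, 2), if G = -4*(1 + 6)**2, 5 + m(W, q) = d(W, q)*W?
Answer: -245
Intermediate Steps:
d(r, D) = r/4 (d(r, D) = r*(1/4) = r/4)
m(W, q) = -5 + W**2/4 (m(W, q) = -5 + (W/4)*W = -5 + W**2/4)
G = -196 (G = -4*7**2 = -4*49 = -196)
G*m(5, 2) = -196*(-5 + (1/4)*5**2) = -196*(-5 + (1/4)*25) = -196*(-5 + 25/4) = -196*5/4 = -245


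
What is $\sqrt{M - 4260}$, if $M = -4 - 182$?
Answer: $3 i \sqrt{494} \approx 66.678 i$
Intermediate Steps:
$M = -186$ ($M = -4 - 182 = -186$)
$\sqrt{M - 4260} = \sqrt{-186 - 4260} = \sqrt{-4446} = 3 i \sqrt{494}$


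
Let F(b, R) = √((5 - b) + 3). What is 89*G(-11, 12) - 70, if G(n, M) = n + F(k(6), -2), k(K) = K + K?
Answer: -1049 + 178*I ≈ -1049.0 + 178.0*I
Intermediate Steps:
k(K) = 2*K
F(b, R) = √(8 - b)
G(n, M) = n + 2*I (G(n, M) = n + √(8 - 2*6) = n + √(8 - 1*12) = n + √(8 - 12) = n + √(-4) = n + 2*I)
89*G(-11, 12) - 70 = 89*(-11 + 2*I) - 70 = (-979 + 178*I) - 70 = -1049 + 178*I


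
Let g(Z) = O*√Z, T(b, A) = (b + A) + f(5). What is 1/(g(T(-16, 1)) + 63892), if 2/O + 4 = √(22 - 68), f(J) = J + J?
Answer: 31/(1980652 + √230 - 4*I*√5) ≈ 1.5651e-5 + 7.0678e-11*I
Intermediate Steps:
f(J) = 2*J
T(b, A) = 10 + A + b (T(b, A) = (b + A) + 2*5 = (A + b) + 10 = 10 + A + b)
O = 2/(-4 + I*√46) (O = 2/(-4 + √(22 - 68)) = 2/(-4 + √(-46)) = 2/(-4 + I*√46) ≈ -0.12903 - 0.21878*I)
g(Z) = √Z*(-4/31 - I*√46/31) (g(Z) = (-4/31 - I*√46/31)*√Z = √Z*(-4/31 - I*√46/31))
1/(g(T(-16, 1)) + 63892) = 1/(√(10 + 1 - 16)*(-4 - I*√46)/31 + 63892) = 1/(√(-5)*(-4 - I*√46)/31 + 63892) = 1/((I*√5)*(-4 - I*√46)/31 + 63892) = 1/(I*√5*(-4 - I*√46)/31 + 63892) = 1/(63892 + I*√5*(-4 - I*√46)/31)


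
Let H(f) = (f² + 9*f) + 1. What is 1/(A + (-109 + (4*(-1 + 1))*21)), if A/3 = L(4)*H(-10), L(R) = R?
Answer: 1/23 ≈ 0.043478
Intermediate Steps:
H(f) = 1 + f² + 9*f
A = 132 (A = 3*(4*(1 + (-10)² + 9*(-10))) = 3*(4*(1 + 100 - 90)) = 3*(4*11) = 3*44 = 132)
1/(A + (-109 + (4*(-1 + 1))*21)) = 1/(132 + (-109 + (4*(-1 + 1))*21)) = 1/(132 + (-109 + (4*0)*21)) = 1/(132 + (-109 + 0*21)) = 1/(132 + (-109 + 0)) = 1/(132 - 109) = 1/23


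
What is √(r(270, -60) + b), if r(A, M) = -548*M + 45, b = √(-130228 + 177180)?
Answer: √(32925 + 2*√11738) ≈ 182.05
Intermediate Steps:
b = 2*√11738 (b = √46952 = 2*√11738 ≈ 216.68)
r(A, M) = 45 - 548*M
√(r(270, -60) + b) = √((45 - 548*(-60)) + 2*√11738) = √((45 + 32880) + 2*√11738) = √(32925 + 2*√11738)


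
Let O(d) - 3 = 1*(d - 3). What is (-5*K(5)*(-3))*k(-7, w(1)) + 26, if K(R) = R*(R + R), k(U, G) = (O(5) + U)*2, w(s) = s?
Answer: -2974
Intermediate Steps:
O(d) = d (O(d) = 3 + 1*(d - 3) = 3 + 1*(-3 + d) = 3 + (-3 + d) = d)
k(U, G) = 10 + 2*U (k(U, G) = (5 + U)*2 = 10 + 2*U)
K(R) = 2*R² (K(R) = R*(2*R) = 2*R²)
(-5*K(5)*(-3))*k(-7, w(1)) + 26 = (-10*5²*(-3))*(10 + 2*(-7)) + 26 = (-10*25*(-3))*(10 - 14) + 26 = (-5*50*(-3))*(-4) + 26 = -250*(-3)*(-4) + 26 = 750*(-4) + 26 = -3000 + 26 = -2974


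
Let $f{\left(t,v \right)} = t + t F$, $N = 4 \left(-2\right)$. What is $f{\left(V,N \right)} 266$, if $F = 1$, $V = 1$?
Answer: $532$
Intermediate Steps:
$N = -8$
$f{\left(t,v \right)} = 2 t$ ($f{\left(t,v \right)} = t + t 1 = t + t = 2 t$)
$f{\left(V,N \right)} 266 = 2 \cdot 1 \cdot 266 = 2 \cdot 266 = 532$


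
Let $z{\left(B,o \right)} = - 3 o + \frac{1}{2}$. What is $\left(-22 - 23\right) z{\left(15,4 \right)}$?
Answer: $\frac{1035}{2} \approx 517.5$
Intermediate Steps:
$z{\left(B,o \right)} = \frac{1}{2} - 3 o$ ($z{\left(B,o \right)} = - 3 o + \frac{1}{2} = \frac{1}{2} - 3 o$)
$\left(-22 - 23\right) z{\left(15,4 \right)} = \left(-22 - 23\right) \left(\frac{1}{2} - 12\right) = \left(-45\right) \left(- \frac{23}{2}\right) = \frac{1035}{2}$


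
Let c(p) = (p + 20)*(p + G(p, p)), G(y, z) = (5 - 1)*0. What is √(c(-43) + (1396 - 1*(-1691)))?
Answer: 2*√1019 ≈ 63.844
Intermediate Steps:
G(y, z) = 0 (G(y, z) = 4*0 = 0)
c(p) = p*(20 + p) (c(p) = (p + 20)*(p + 0) = (20 + p)*p = p*(20 + p))
√(c(-43) + (1396 - 1*(-1691))) = √(-43*(20 - 43) + (1396 - 1*(-1691))) = √(-43*(-23) + (1396 + 1691)) = √(989 + 3087) = √4076 = 2*√1019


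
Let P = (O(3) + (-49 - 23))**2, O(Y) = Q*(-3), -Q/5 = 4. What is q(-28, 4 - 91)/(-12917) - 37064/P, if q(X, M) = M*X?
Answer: -59888309/232506 ≈ -257.58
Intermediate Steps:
Q = -20 (Q = -5*4 = -20)
O(Y) = 60 (O(Y) = -20*(-3) = 60)
P = 144 (P = (60 + (-49 - 23))**2 = (60 - 72)**2 = (-12)**2 = 144)
q(-28, 4 - 91)/(-12917) - 37064/P = ((4 - 91)*(-28))/(-12917) - 37064/144 = -87*(-28)*(-1/12917) - 37064*1/144 = 2436*(-1/12917) - 4633/18 = -2436/12917 - 4633/18 = -59888309/232506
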